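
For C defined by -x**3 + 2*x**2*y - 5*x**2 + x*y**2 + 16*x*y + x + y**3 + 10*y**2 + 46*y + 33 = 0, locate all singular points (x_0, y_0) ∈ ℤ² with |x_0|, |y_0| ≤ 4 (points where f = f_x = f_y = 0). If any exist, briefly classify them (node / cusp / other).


Singular points: {(-3, -2)}; classification: cusp.

Compute partial derivatives:
  f_x = -3*x**2 + 4*x*y - 10*x + y**2 + 16*y + 1.
  f_y = 2*x**2 + 2*x*y + 16*x + 3*y**2 + 20*y + 46.
Scan x_0 ∈ {−4, ..., 4}. For each x_0, f_y(x_0, y) is a polynomial in y; find its integer roots y ∈ {−4, ..., 4}, then test f_x and f at those candidates.
  x = -4: f_y(-4, y) = 3*y**2 + 12*y + 14; no integer root y with |y| ≤ 4.
  x = -3: f_y(-3, y) = 3*y**2 + 14*y + 16; vanishes at y ∈ {-2}. (-3, -2): f_x = 0, f = 0 — SINGULAR.
  x = -2: f_y(-2, y) = 3*y**2 + 16*y + 22; no integer root y with |y| ≤ 4.
  x = -1: f_y(-1, y) = 3*y**2 + 18*y + 32; no integer root y with |y| ≤ 4.
  x = 0: f_y(0, y) = 3*y**2 + 20*y + 46; no integer root y with |y| ≤ 4.
  x = 1: f_y(1, y) = 3*y**2 + 22*y + 64; no integer root y with |y| ≤ 4.
  x = 2: f_y(2, y) = 3*y**2 + 24*y + 86; no integer root y with |y| ≤ 4.
  x = 3: f_y(3, y) = 3*y**2 + 26*y + 112; no integer root y with |y| ≤ 4.
  x = 4: f_y(4, y) = 3*y**2 + 28*y + 142; no integer root y with |y| ≤ 4.
Only singular point on the grid: (-3, -2).
Classify: substitute x = -3 + u, y = -2 + v and expand: f = -u**3 + 2*u**2*v + u*v**2 + v**3 + v**2.
No constant or linear terms (consistent with a singular point). Quadratic part: v**2. Cubic part: -u**3 + 2*u**2*v + u*v**2 + v**3.
The quadratic part v**2 is a perfect square, so there is a single (double) tangent line v = 0, i.e. y = -2. Restricting the cubic part to that line (v = 0) leaves -u**3 ≠ 0, so f is not divisible by v and the branch is v² ≈ u**3 to lowest order — this is a cusp.
Classification: cusp.


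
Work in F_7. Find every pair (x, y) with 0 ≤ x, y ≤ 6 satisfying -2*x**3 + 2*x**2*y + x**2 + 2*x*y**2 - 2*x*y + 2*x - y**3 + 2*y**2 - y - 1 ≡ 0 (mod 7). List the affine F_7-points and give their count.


Affine F_7-points: {(1, 0), (2, 4), (3, 6), (4, 0), (5, 2), (5, 5), (6, 0)}; count = 7.

For each of the 49 pairs (x, y) ∈ F_7², evaluate f(x, y) mod 7. Record the zeros.
  x = 0: [0↦6, 1↦6, 2↦4, 3↦1, 4↦5, 5↦3, 6↦3]  zeros at y ∈ ∅
  x = 1: [0↦0, 1↦2, 2↦6, 3↦6, 4↦3, 5↦5, 6↦6]  zeros at y ∈ {0}
  x = 2: [0↦5, 1↦6, 2↦6, 3↦6, 4↦0, 5↦3, 6↦2]  zeros at y ∈ {4}
  x = 3: [0↦2, 1↦6, 2↦6, 3↦3, 4↦5, 5↦6, 6↦0]  zeros at y ∈ {6}
  x = 4: [0↦0, 1↦4, 2↦1, 3↦6, 4↦6, 5↦2, 6↦2]  zeros at y ∈ {0}
  x = 5: [0↦1, 1↦2, 2↦0, 3↦3, 4↦5, 5↦0, 6↦3]  zeros at y ∈ {2, 5}
  x = 6: [0↦0, 1↦2, 2↦5, 3↦3, 4↦4, 5↦2, 6↦5]  zeros at y ∈ {0}
Collecting zeros: affine points = {(1, 0), (2, 4), (3, 6), (4, 0), (5, 2), (5, 5), (6, 0)}.
Total count |C(F_7)_aff| = 7.


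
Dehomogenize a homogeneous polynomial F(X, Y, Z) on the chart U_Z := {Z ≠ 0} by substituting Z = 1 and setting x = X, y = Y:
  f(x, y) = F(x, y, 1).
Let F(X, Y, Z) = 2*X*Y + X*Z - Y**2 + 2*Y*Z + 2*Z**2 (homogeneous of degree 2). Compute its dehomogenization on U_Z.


f(x, y) = 2*x*y + x - y**2 + 2*y + 2

On U_Z we set Z = 1. Each monomial c·X^i·Y^j·Z^k in F becomes c·x^i·y^j·1^k = c·x^i·y^j.
Substituting Z = 1: F(X, Y, 1) = 2*x*y + x - y**2 + 2*y + 2.
Note: deg(f) ≤ deg(F) = 2; strict inequality happens when F is divisible by Z (lost terms).


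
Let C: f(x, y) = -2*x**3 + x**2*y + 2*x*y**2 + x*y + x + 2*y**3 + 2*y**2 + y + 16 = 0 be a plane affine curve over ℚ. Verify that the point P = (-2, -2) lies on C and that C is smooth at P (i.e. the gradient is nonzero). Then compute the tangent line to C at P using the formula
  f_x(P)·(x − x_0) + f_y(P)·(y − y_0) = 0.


Tangent line at P: -9*x + 35*y + 52 = 0.

Step 1: f(-2, -2) = 0, so P lies on C.
Step 2: partial derivatives
  f_x(x, y) = -6*x**2 + 2*x*y + 2*y**2 + y + 1, f_y(x, y) = x**2 + 4*x*y + x + 6*y**2 + 4*y + 1.
  f_x(P) = -9, f_y(P) = 35 (gradient nonzero, so P is smooth).
Step 3: tangent line at P: -9·(x − -2) + 35·(y − -2) = 0.
Expanding: -9*x + 35*y + 52 = 0.


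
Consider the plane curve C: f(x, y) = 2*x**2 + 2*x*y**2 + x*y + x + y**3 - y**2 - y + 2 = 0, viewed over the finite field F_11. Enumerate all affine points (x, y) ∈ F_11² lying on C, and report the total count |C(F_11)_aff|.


Affine F_11-points: {(0, 6), (3, 2), (5, 7), (5, 8), (5, 9), (8, 2), (8, 7), (8, 9), (9, 8), (10, 4), (10, 6)}; count = 11.

For each of the 121 pairs (x, y) ∈ F_11², evaluate f(x, y) mod 11. Record the zeros.
  x = 0: [0↦2, 1↦1, 2↦4, 3↦6, 4↦2, 5↦9, 6↦0, 7↦3, 8↦2, 9↦3, 10↦1]  zeros at y ∈ {6}
  x = 1: [0↦5, 1↦7, 2↦6, 3↦8, 4↦8, 5↦1, 6↦4, 7↦1, 8↦9, 9↦1, 10↦5]  zeros at y ∈ ∅
  x = 2: [0↦1, 1↦6, 2↦1, 3↦3, 4↦7, 5↦8, 6↦1, 7↦3, 8↦9, 9↦3, 10↦2]  zeros at y ∈ ∅
  x = 3: [0↦1, 1↦9, 2↦0, 3↦2, 4↦10, 5↦8, 6↦2, 7↦9, 8↦2, 9↦9, 10↦3]  zeros at y ∈ {2}
  x = 4: [0↦5, 1↦5, 2↦3, 3↦5, 4↦6, 5↦1, 6↦7, 7↦8, 8↦10, 9↦8, 10↦8]  zeros at y ∈ ∅
  x = 5: [0↦2, 1↦5, 2↦10, 3↦1, 4↦6, 5↦9, 6↦5, 7↦0, 8↦0, 9↦0, 10↦6]  zeros at y ∈ {7, 8, 9}
  x = 6: [0↦3, 1↦9, 2↦10, 3↦1, 4↦10, 5↦10, 6↦7, 7↦7, 8↦5, 9↦7, 10↦8]  zeros at y ∈ ∅
  x = 7: [0↦8, 1↦6, 2↦3, 3↦5, 4↦7, 5↦4, 6↦2, 7↦7, 8↦3, 9↦7, 10↦3]  zeros at y ∈ ∅
  x = 8: [0↦6, 1↦7, 2↦0, 3↦2, 4↦8, 5↦2, 6↦1, 7↦0, 8↦5, 9↦0, 10↦2]  zeros at y ∈ {2, 7, 9}
  x = 9: [0↦8, 1↦1, 2↦1, 3↦3, 4↦2, 5↦4, 6↦4, 7↦8, 8↦0, 9↦8, 10↦5]  zeros at y ∈ {8}
  x = 10: [0↦3, 1↦10, 2↦6, 3↦8, 4↦0, 5↦10, 6↦0, 7↦9, 8↦10, 9↦9, 10↦1]  zeros at y ∈ {4, 6}
Collecting zeros: affine points = {(0, 6), (3, 2), (5, 7), (5, 8), (5, 9), (8, 2), (8, 7), (8, 9), (9, 8), (10, 4), (10, 6)}.
Total count |C(F_11)_aff| = 11.


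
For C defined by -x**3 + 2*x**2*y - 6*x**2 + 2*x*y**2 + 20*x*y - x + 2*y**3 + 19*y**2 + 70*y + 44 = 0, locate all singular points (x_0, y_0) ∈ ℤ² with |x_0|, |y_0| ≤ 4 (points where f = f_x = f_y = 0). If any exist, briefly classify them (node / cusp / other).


Singular points: {(-3, -2)}; classification: node.

Compute partial derivatives:
  f_x = -3*x**2 + 4*x*y - 12*x + 2*y**2 + 20*y - 1.
  f_y = 2*x**2 + 4*x*y + 20*x + 6*y**2 + 38*y + 70.
Scan x_0 ∈ {−4, ..., 4}. For each x_0, f_y(x_0, y) is a polynomial in y; find its integer roots y ∈ {−4, ..., 4}, then test f_x and f at those candidates.
  x = -4: f_y(-4, y) = 6*y**2 + 22*y + 22; no integer root y with |y| ≤ 4.
  x = -3: f_y(-3, y) = 6*y**2 + 26*y + 28; vanishes at y ∈ {-2}. (-3, -2): f_x = 0, f = 0 — SINGULAR.
  x = -2: f_y(-2, y) = 6*y**2 + 30*y + 38; no integer root y with |y| ≤ 4.
  x = -1: f_y(-1, y) = 6*y**2 + 34*y + 52; no integer root y with |y| ≤ 4.
  x = 0: f_y(0, y) = 6*y**2 + 38*y + 70; no integer root y with |y| ≤ 4.
  x = 1: f_y(1, y) = 6*y**2 + 42*y + 92; no integer root y with |y| ≤ 4.
  x = 2: f_y(2, y) = 6*y**2 + 46*y + 118; no integer root y with |y| ≤ 4.
  x = 3: f_y(3, y) = 6*y**2 + 50*y + 148; no integer root y with |y| ≤ 4.
  x = 4: f_y(4, y) = 6*y**2 + 54*y + 182; no integer root y with |y| ≤ 4.
Only singular point on the grid: (-3, -2).
Classify: substitute x = -3 + u, y = -2 + v and expand: f = -u**3 + 2*u**2*v - u**2 + 2*u*v**2 + 2*v**3 + v**2.
No constant or linear terms (consistent with a singular point). Quadratic part: -u**2 + v**2. Cubic part: -u**3 + 2*u**2*v + 2*u*v**2 + 2*v**3.
The quadratic part v**2 - u**2 = (v − u)(v + u) splits into two distinct linear factors, so there are two distinct tangent lines y − -2 = ±(x − -3) — this is a node (ordinary double point).
Classification: node.


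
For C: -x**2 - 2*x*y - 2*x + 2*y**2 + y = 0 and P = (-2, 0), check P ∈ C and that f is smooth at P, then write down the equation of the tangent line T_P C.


Tangent line at P: 2*x + 5*y + 4 = 0.

Step 1: f(-2, 0) = 0, so P lies on C.
Step 2: partial derivatives
  f_x(x, y) = -2*x - 2*y - 2, f_y(x, y) = -2*x + 4*y + 1.
  f_x(P) = 2, f_y(P) = 5 (gradient nonzero, so P is smooth).
Step 3: tangent line at P: 2·(x − -2) + 5·(y − 0) = 0.
Expanding: 2*x + 5*y + 4 = 0.


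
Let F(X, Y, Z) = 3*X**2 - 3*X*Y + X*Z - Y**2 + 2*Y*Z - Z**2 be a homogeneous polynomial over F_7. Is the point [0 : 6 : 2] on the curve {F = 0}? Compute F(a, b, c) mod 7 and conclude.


F(0,6,2) ≡ 5 (mod 7); P is NOT on the curve.

Evaluate F(0, 6, 2) term-by-term (mod 7).
  3*X**2 ↦ 3·0·1·1 = 0
  -3*X*Y ↦ -3·0·6·1 = 0
  X*Z ↦ 1·0·1·2 = 0
  -Y**2 ↦ -1·1·36·1 = -36
  2*Y*Z ↦ 2·1·6·2 = 24
  -Z**2 ↦ -1·1·1·4 = -4
Sum: F(0, 6, 2) = (0) + (0) + (0) + (-36) + (24) + (-4) = -16.
Reducing mod 7: -16 ≡ 5 (mod 7).
Since F(a, b, c) ≡ 5 ≠ 0 (mod 7), P does NOT lie on the curve.


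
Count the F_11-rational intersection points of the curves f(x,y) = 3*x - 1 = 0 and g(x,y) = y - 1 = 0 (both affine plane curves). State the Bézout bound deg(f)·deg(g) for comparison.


Common zeros: {(4, 1)}; count = 1; Bézout bound = 1.

deg(f) = 1, deg(g) = 1, so Bézout bound = 1.
Scan x ∈ F_11. For each x, list the y ∈ F_11 with f(x, y) ≡ 0 and those with g(x, y) ≡ 0 (mod 11); the common zeros in that column are the intersection.
  x = 0: f ≡ 0 at y ∈ ∅; g ≡ 0 at y ∈ {1}; common: ∅.
  x = 1: f ≡ 0 at y ∈ ∅; g ≡ 0 at y ∈ {1}; common: ∅.
  x = 2: f ≡ 0 at y ∈ ∅; g ≡ 0 at y ∈ {1}; common: ∅.
  x = 3: f ≡ 0 at y ∈ ∅; g ≡ 0 at y ∈ {1}; common: ∅.
  x = 4: f ≡ 0 at y ∈ {0, 1, 2, 3, 4, 5, 6, 7, 8, 9, 10}; g ≡ 0 at y ∈ {1}; common: {1}.
  x = 5: f ≡ 0 at y ∈ ∅; g ≡ 0 at y ∈ {1}; common: ∅.
  x = 6: f ≡ 0 at y ∈ ∅; g ≡ 0 at y ∈ {1}; common: ∅.
  x = 7: f ≡ 0 at y ∈ ∅; g ≡ 0 at y ∈ {1}; common: ∅.
  x = 8: f ≡ 0 at y ∈ ∅; g ≡ 0 at y ∈ {1}; common: ∅.
  x = 9: f ≡ 0 at y ∈ ∅; g ≡ 0 at y ∈ {1}; common: ∅.
  x = 10: f ≡ 0 at y ∈ ∅; g ≡ 0 at y ∈ {1}; common: ∅.
Collecting: common zeros = {(4, 1)}, so the count is 1.
Comparison with the Bézout bound: 1 ≤ 1 = deg(f)·deg(g), as expected for curves with no common component (the bound is attained).


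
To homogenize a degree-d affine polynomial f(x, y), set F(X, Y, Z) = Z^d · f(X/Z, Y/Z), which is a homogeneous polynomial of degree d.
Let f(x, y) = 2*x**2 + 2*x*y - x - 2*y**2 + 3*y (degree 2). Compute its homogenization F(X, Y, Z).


F(X, Y, Z) = 2*X**2 + 2*X*Y - X*Z - 2*Y**2 + 3*Y*Z

deg(f) = 2.
Substitute x = X/Z, y = Y/Z into f, then multiply by Z^2.
  monomial 2·x^2·y^0 ↦ 2·X^2·Y^0·Z^0.
  monomial 2·x^1·y^1 ↦ 2·X^1·Y^1·Z^0.
  monomial -1·x^1·y^0 ↦ -1·X^1·Y^0·Z^1.
  monomial -2·x^0·y^2 ↦ -2·X^0·Y^2·Z^0.
  monomial 3·x^0·y^1 ↦ 3·X^0·Y^1·Z^1.
Collecting: F(X, Y, Z) = 2*X**2 + 2*X*Y - X*Z - 2*Y**2 + 3*Y*Z.


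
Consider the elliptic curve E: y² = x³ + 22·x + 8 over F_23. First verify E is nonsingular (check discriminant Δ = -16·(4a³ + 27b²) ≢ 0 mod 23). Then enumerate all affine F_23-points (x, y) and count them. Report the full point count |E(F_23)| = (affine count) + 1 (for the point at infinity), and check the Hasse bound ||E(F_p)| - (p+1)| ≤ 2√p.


Affine points = {(0, 10), (0, 13), (1, 10), (1, 13), (3, 3), (3, 20), (5, 6), (5, 17), (8, 11), (8, 12), (10, 3), (10, 20), (14, 1), (14, 22), (18, 7), (18, 16), (21, 5), (21, 18), (22, 10), (22, 13)}; affine count = 20; |E(F_23)| = 21.

Discriminant check: Δ ∝ 4a³ + 27b² = 4·22³ + 27·8² = 4·10648 + 27·64 ≡ 22 (mod 23). Nonzero ⇒ E is nonsingular.
For each x ∈ F_23, compute rhs = x³ + 22·x + 8 mod 23, then count y ∈ F_23 with y² ≡ rhs.
  x = 0: rhs = 8, matching y values: 10, 13 (2 points).
  x = 1: rhs = 8, matching y values: 10, 13 (2 points).
  x = 2: rhs = 14, matching y values: none (0 points).
  x = 3: rhs = 9, matching y values: 3, 20 (2 points).
  x = 4: rhs = 22, matching y values: none (0 points).
  x = 5: rhs = 13, matching y values: 6, 17 (2 points).
  x = 6: rhs = 11, matching y values: none (0 points).
  x = 7: rhs = 22, matching y values: none (0 points).
  x = 8: rhs = 6, matching y values: 11, 12 (2 points).
  x = 9: rhs = 15, matching y values: none (0 points).
  x = 10: rhs = 9, matching y values: 3, 20 (2 points).
  x = 11: rhs = 17, matching y values: none (0 points).
  x = 12: rhs = 22, matching y values: none (0 points).
  x = 13: rhs = 7, matching y values: none (0 points).
  x = 14: rhs = 1, matching y values: 1, 22 (2 points).
  x = 15: rhs = 10, matching y values: none (0 points).
  x = 16: rhs = 17, matching y values: none (0 points).
  x = 17: rhs = 5, matching y values: none (0 points).
  x = 18: rhs = 3, matching y values: 7, 16 (2 points).
  x = 19: rhs = 17, matching y values: none (0 points).
  x = 20: rhs = 7, matching y values: none (0 points).
  x = 21: rhs = 2, matching y values: 5, 18 (2 points).
  x = 22: rhs = 8, matching y values: 10, 13 (2 points).
Total affine count: 20.
Full point count |E(F_23)| = 20 + 1 = 21.
Hasse bound: |21 − (23+1)| = |-3| = 3 ≤ 2√23 ≈ 9.5917 ✓.


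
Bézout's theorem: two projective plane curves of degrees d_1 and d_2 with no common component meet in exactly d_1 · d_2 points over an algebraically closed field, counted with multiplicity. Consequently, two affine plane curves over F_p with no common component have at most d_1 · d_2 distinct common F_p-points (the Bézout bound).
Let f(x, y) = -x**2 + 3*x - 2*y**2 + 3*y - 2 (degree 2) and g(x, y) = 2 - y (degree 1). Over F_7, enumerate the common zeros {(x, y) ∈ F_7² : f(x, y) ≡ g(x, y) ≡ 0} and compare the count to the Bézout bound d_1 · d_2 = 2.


Common zeros: {(5, 2)}; count = 1; Bézout bound = 2.

deg(f) = 2, deg(g) = 1, so Bézout bound = 2.
Scan x ∈ F_7. For each x, list the y ∈ F_7 with f(x, y) ≡ 0 and those with g(x, y) ≡ 0 (mod 7); the common zeros in that column are the intersection.
  x = 0: f ≡ 0 at y ∈ {6}; g ≡ 0 at y ∈ {2}; common: ∅.
  x = 1: f ≡ 0 at y ∈ {0, 5}; g ≡ 0 at y ∈ {2}; common: ∅.
  x = 2: f ≡ 0 at y ∈ {0, 5}; g ≡ 0 at y ∈ {2}; common: ∅.
  x = 3: f ≡ 0 at y ∈ {6}; g ≡ 0 at y ∈ {2}; common: ∅.
  x = 4: f ≡ 0 at y ∈ ∅; g ≡ 0 at y ∈ {2}; common: ∅.
  x = 5: f ≡ 0 at y ∈ {2, 3}; g ≡ 0 at y ∈ {2}; common: {2}.
  x = 6: f ≡ 0 at y ∈ ∅; g ≡ 0 at y ∈ {2}; common: ∅.
Collecting: common zeros = {(5, 2)}, so the count is 1.
Comparison with the Bézout bound: 1 ≤ 2 = deg(f)·deg(g), as expected for curves with no common component (the affine F_7-count falls short of the bound because intersections may lie at infinity, over extension fields, or carry multiplicity).


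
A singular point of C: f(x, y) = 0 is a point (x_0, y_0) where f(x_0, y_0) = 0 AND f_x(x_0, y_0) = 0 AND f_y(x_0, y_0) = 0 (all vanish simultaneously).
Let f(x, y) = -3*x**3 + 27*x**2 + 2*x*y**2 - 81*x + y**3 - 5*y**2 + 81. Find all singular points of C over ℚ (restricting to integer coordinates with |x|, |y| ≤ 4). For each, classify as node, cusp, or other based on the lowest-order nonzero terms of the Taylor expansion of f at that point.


Singular points: {(3, 0)}; classification: cusp.

Compute partial derivatives:
  f_x = -9*x**2 + 54*x + 2*y**2 - 81.
  f_y = 4*x*y + 3*y**2 - 10*y.
Scan x_0 ∈ {−4, ..., 4}. For each x_0, f_y(x_0, y) is a polynomial in y; find its integer roots y ∈ {−4, ..., 4}, then test f_x and f at those candidates.
  x = -4: f_y(-4, y) = 3*y**2 - 26*y; vanishes at y ∈ {0}. (-4, 0): f_x = -441 ≠ 0.
  x = -3: f_y(-3, y) = 3*y**2 - 22*y; vanishes at y ∈ {0}. (-3, 0): f_x = -324 ≠ 0.
  x = -2: f_y(-2, y) = 3*y**2 - 18*y; vanishes at y ∈ {0}. (-2, 0): f_x = -225 ≠ 0.
  x = -1: f_y(-1, y) = 3*y**2 - 14*y; vanishes at y ∈ {0}. (-1, 0): f_x = -144 ≠ 0.
  x = 0: f_y(0, y) = 3*y**2 - 10*y; vanishes at y ∈ {0}. (0, 0): f_x = -81 ≠ 0.
  x = 1: f_y(1, y) = 3*y**2 - 6*y; vanishes at y ∈ {0, 2}. (1, 0): f_x = -36 ≠ 0; (1, 2): f_x = -28 ≠ 0.
  x = 2: f_y(2, y) = 3*y**2 - 2*y; vanishes at y ∈ {0}. (2, 0): f_x = -9 ≠ 0.
  x = 3: f_y(3, y) = 3*y**2 + 2*y; vanishes at y ∈ {0}. (3, 0): f_x = 0, f = 0 — SINGULAR.
  x = 4: f_y(4, y) = 3*y**2 + 6*y; vanishes at y ∈ {-2, 0}. (4, -2): f_x = -1 ≠ 0; (4, 0): f_x = -9 ≠ 0.
Only singular point on the grid: (3, 0).
Classify: substitute x = 3 + u, y = 0 + v and expand: f = -3*u**3 + 2*u*v**2 + v**3 + v**2.
No constant or linear terms (consistent with a singular point). Quadratic part: v**2. Cubic part: -3*u**3 + 2*u*v**2 + v**3.
The quadratic part v**2 is a perfect square, so there is a single (double) tangent line v = 0, i.e. y = 0. Restricting the cubic part to that line (v = 0) leaves -3*u**3 ≠ 0, so f is not divisible by v and the branch is v² ≈ 3*u**3 to lowest order — this is a cusp.
Classification: cusp.


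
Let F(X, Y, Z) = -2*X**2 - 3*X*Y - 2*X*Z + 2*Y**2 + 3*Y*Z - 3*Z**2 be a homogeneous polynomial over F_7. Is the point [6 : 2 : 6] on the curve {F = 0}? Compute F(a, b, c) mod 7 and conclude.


F(6,2,6) ≡ 1 (mod 7); P is NOT on the curve.

Evaluate F(6, 2, 6) term-by-term (mod 7).
  -2*X**2 ↦ -2·36·1·1 = -72
  -3*X*Y ↦ -3·6·2·1 = -36
  -2*X*Z ↦ -2·6·1·6 = -72
  2*Y**2 ↦ 2·1·4·1 = 8
  3*Y*Z ↦ 3·1·2·6 = 36
  -3*Z**2 ↦ -3·1·1·36 = -108
Sum: F(6, 2, 6) = (-72) + (-36) + (-72) + (8) + (36) + (-108) = -244.
Reducing mod 7: -244 ≡ 1 (mod 7).
Since F(a, b, c) ≡ 1 ≠ 0 (mod 7), P does NOT lie on the curve.


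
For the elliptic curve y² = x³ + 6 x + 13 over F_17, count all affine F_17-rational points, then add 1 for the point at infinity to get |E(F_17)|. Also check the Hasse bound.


Affine points = {(0, 8), (0, 9), (2, 4), (2, 13), (4, 4), (4, 13), (5, 7), (5, 10), (10, 6), (10, 11), (11, 4), (11, 13), (14, 6), (14, 11)}; affine count = 14; |E(F_17)| = 15.

Discriminant check: Δ ∝ 4a³ + 27b² = 4·6³ + 27·13² = 4·216 + 27·169 ≡ 4 (mod 17). Nonzero ⇒ E is nonsingular.
For each x ∈ F_17, compute rhs = x³ + 6·x + 13 mod 17, then count y ∈ F_17 with y² ≡ rhs.
  x = 0: rhs = 13, matching y values: 8, 9 (2 points).
  x = 1: rhs = 3, matching y values: none (0 points).
  x = 2: rhs = 16, matching y values: 4, 13 (2 points).
  x = 3: rhs = 7, matching y values: none (0 points).
  x = 4: rhs = 16, matching y values: 4, 13 (2 points).
  x = 5: rhs = 15, matching y values: 7, 10 (2 points).
  x = 6: rhs = 10, matching y values: none (0 points).
  x = 7: rhs = 7, matching y values: none (0 points).
  x = 8: rhs = 12, matching y values: none (0 points).
  x = 9: rhs = 14, matching y values: none (0 points).
  x = 10: rhs = 2, matching y values: 6, 11 (2 points).
  x = 11: rhs = 16, matching y values: 4, 13 (2 points).
  x = 12: rhs = 11, matching y values: none (0 points).
  x = 13: rhs = 10, matching y values: none (0 points).
  x = 14: rhs = 2, matching y values: 6, 11 (2 points).
  x = 15: rhs = 10, matching y values: none (0 points).
  x = 16: rhs = 6, matching y values: none (0 points).
Total affine count: 14.
Full point count |E(F_17)| = 14 + 1 = 15.
Hasse bound: |15 − (17+1)| = |-3| = 3 ≤ 2√17 ≈ 8.2462 ✓.


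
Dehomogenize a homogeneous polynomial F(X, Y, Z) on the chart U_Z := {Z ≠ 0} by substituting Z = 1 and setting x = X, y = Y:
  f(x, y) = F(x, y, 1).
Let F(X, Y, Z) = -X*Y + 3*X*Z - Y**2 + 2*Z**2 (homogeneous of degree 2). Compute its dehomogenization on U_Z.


f(x, y) = -x*y + 3*x - y**2 + 2

On U_Z we set Z = 1. Each monomial c·X^i·Y^j·Z^k in F becomes c·x^i·y^j·1^k = c·x^i·y^j.
Substituting Z = 1: F(X, Y, 1) = -x*y + 3*x - y**2 + 2.
Note: deg(f) ≤ deg(F) = 2; strict inequality happens when F is divisible by Z (lost terms).


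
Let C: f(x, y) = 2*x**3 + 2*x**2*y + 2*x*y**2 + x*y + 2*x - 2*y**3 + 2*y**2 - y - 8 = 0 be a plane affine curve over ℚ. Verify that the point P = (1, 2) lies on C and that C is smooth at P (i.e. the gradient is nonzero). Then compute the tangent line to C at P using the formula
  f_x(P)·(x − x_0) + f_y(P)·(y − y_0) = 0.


Tangent line at P: 26*x - 6*y - 14 = 0.

Step 1: f(1, 2) = 0, so P lies on C.
Step 2: partial derivatives
  f_x(x, y) = 6*x**2 + 4*x*y + 2*y**2 + y + 2, f_y(x, y) = 2*x**2 + 4*x*y + x - 6*y**2 + 4*y - 1.
  f_x(P) = 26, f_y(P) = -6 (gradient nonzero, so P is smooth).
Step 3: tangent line at P: 26·(x − 1) + -6·(y − 2) = 0.
Expanding: 26*x - 6*y - 14 = 0.


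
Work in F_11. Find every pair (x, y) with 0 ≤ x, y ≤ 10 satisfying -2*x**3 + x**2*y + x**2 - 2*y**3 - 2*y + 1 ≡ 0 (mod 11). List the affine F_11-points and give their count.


Affine F_11-points: {(1, 0), (1, 4), (1, 7), (2, 0), (2, 1), (2, 10), (3, 0), (3, 3), (3, 8), (4, 1), (4, 2), (4, 8), (5, 3), (6, 1), (8, 9), (9, 4), (9, 9), (10, 9)}; count = 18.

For each of the 121 pairs (x, y) ∈ F_11², evaluate f(x, y) mod 11. Record the zeros.
  x = 0: [0↦1, 1↦8, 2↦3, 3↦7, 4↦8, 5↦5, 6↦8, 7↦5, 8↦6, 9↦10, 10↦5]  zeros at y ∈ ∅
  x = 1: [0↦0, 1↦8, 2↦4, 3↦9, 4↦0, 5↦9, 6↦2, 7↦0, 8↦2, 9↦7, 10↦3]  zeros at y ∈ {0, 4, 7}
  x = 2: [0↦0, 1↦0, 2↦10, 3↦7, 4↦1, 5↦2, 6↦9, 7↦10, 8↦4, 9↦1, 10↦0]  zeros at y ∈ {0, 1, 10}
  x = 3: [0↦0, 1↦5, 2↦9, 3↦0, 4↦10, 5↦5, 6↦6, 7↦1, 8↦0, 9↦2, 10↦6]  zeros at y ∈ {0, 3, 8}
  x = 4: [0↦10, 1↦0, 2↦0, 3↦9, 4↦4, 5↦6, 6↦3, 7↦5, 8↦0, 9↦9, 10↦9]  zeros at y ∈ {1, 2, 8}
  x = 5: [0↦7, 1↦6, 2↦4, 3↦0, 4↦4, 5↦4, 6↦10, 7↦10, 8↦3, 9↦10, 10↦8]  zeros at y ∈ {3}
  x = 6: [0↦1, 1↦0, 2↦9, 3↦5, 4↦9, 5↦9, 6↦4, 7↦4, 8↦8, 9↦4, 10↦2]  zeros at y ∈ {1}
  x = 7: [0↦2, 1↦3, 2↦3, 3↦1, 4↦7, 5↦9, 6↦6, 7↦8, 8↦3, 9↦1, 10↦1]  zeros at y ∈ ∅
  x = 8: [0↦9, 1↦3, 2↦7, 3↦9, 4↦8, 5↦3, 6↦4, 7↦10, 8↦9, 9↦0, 10↦4]  zeros at y ∈ {9}
  x = 9: [0↦10, 1↦10, 2↦9, 3↦6, 4↦0, 5↦1, 6↦8, 7↦9, 8↦3, 9↦0, 10↦10]  zeros at y ∈ {4, 9}
  x = 10: [0↦4, 1↦1, 2↦8, 3↦2, 4↦4, 5↦2, 6↦6, 7↦4, 8↦6, 9↦0, 10↦7]  zeros at y ∈ {9}
Collecting zeros: affine points = {(1, 0), (1, 4), (1, 7), (2, 0), (2, 1), (2, 10), (3, 0), (3, 3), (3, 8), (4, 1), (4, 2), (4, 8), (5, 3), (6, 1), (8, 9), (9, 4), (9, 9), (10, 9)}.
Total count |C(F_11)_aff| = 18.


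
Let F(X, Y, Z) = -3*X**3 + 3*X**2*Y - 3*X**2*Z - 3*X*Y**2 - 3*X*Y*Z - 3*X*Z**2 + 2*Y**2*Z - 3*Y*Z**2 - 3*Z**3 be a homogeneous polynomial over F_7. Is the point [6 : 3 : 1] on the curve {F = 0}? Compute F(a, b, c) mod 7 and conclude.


F(6,3,1) ≡ 5 (mod 7); P is NOT on the curve.

Evaluate F(6, 3, 1) term-by-term (mod 7).
  -3*X**3 ↦ -3·216·1·1 = -648
  3*X**2*Y ↦ 3·36·3·1 = 324
  -3*X**2*Z ↦ -3·36·1·1 = -108
  -3*X*Y**2 ↦ -3·6·9·1 = -162
  -3*X*Y*Z ↦ -3·6·3·1 = -54
  -3*X*Z**2 ↦ -3·6·1·1 = -18
  2*Y**2*Z ↦ 2·1·9·1 = 18
  -3*Y*Z**2 ↦ -3·1·3·1 = -9
  -3*Z**3 ↦ -3·1·1·1 = -3
Sum: F(6, 3, 1) = (-648) + (324) + (-108) + (-162) + (-54) + (-18) + (18) + (-9) + (-3) = -660.
Reducing mod 7: -660 ≡ 5 (mod 7).
Since F(a, b, c) ≡ 5 ≠ 0 (mod 7), P does NOT lie on the curve.


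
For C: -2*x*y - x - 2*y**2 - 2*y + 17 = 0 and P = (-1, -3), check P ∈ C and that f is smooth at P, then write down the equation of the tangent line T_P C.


Tangent line at P: 5*x + 12*y + 41 = 0.

Step 1: f(-1, -3) = 0, so P lies on C.
Step 2: partial derivatives
  f_x(x, y) = -2*y - 1, f_y(x, y) = -2*x - 4*y - 2.
  f_x(P) = 5, f_y(P) = 12 (gradient nonzero, so P is smooth).
Step 3: tangent line at P: 5·(x − -1) + 12·(y − -3) = 0.
Expanding: 5*x + 12*y + 41 = 0.


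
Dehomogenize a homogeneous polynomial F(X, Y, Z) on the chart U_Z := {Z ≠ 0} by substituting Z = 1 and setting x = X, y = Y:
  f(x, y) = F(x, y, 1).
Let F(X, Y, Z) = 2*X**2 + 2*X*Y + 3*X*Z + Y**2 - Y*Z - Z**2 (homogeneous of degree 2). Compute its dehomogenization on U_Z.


f(x, y) = 2*x**2 + 2*x*y + 3*x + y**2 - y - 1

On U_Z we set Z = 1. Each monomial c·X^i·Y^j·Z^k in F becomes c·x^i·y^j·1^k = c·x^i·y^j.
Substituting Z = 1: F(X, Y, 1) = 2*x**2 + 2*x*y + 3*x + y**2 - y - 1.
Note: deg(f) ≤ deg(F) = 2; strict inequality happens when F is divisible by Z (lost terms).


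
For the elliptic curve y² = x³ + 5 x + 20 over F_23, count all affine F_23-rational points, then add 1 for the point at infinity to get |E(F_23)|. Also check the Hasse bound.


Affine points = {(1, 7), (1, 16), (3, 4), (3, 19), (4, 9), (4, 14), (5, 3), (5, 20), (6, 6), (6, 17), (9, 9), (9, 14), (10, 9), (10, 14), (11, 7), (11, 16), (17, 2), (17, 21), (18, 10), (18, 13), (20, 1), (20, 22), (21, 5), (21, 18)}; affine count = 24; |E(F_23)| = 25.

Discriminant check: Δ ∝ 4a³ + 27b² = 4·5³ + 27·20² = 4·125 + 27·400 ≡ 7 (mod 23). Nonzero ⇒ E is nonsingular.
For each x ∈ F_23, compute rhs = x³ + 5·x + 20 mod 23, then count y ∈ F_23 with y² ≡ rhs.
  x = 0: rhs = 20, matching y values: none (0 points).
  x = 1: rhs = 3, matching y values: 7, 16 (2 points).
  x = 2: rhs = 15, matching y values: none (0 points).
  x = 3: rhs = 16, matching y values: 4, 19 (2 points).
  x = 4: rhs = 12, matching y values: 9, 14 (2 points).
  x = 5: rhs = 9, matching y values: 3, 20 (2 points).
  x = 6: rhs = 13, matching y values: 6, 17 (2 points).
  x = 7: rhs = 7, matching y values: none (0 points).
  x = 8: rhs = 20, matching y values: none (0 points).
  x = 9: rhs = 12, matching y values: 9, 14 (2 points).
  x = 10: rhs = 12, matching y values: 9, 14 (2 points).
  x = 11: rhs = 3, matching y values: 7, 16 (2 points).
  x = 12: rhs = 14, matching y values: none (0 points).
  x = 13: rhs = 5, matching y values: none (0 points).
  x = 14: rhs = 5, matching y values: none (0 points).
  x = 15: rhs = 20, matching y values: none (0 points).
  x = 16: rhs = 10, matching y values: none (0 points).
  x = 17: rhs = 4, matching y values: 2, 21 (2 points).
  x = 18: rhs = 8, matching y values: 10, 13 (2 points).
  x = 19: rhs = 5, matching y values: none (0 points).
  x = 20: rhs = 1, matching y values: 1, 22 (2 points).
  x = 21: rhs = 2, matching y values: 5, 18 (2 points).
  x = 22: rhs = 14, matching y values: none (0 points).
Total affine count: 24.
Full point count |E(F_23)| = 24 + 1 = 25.
Hasse bound: |25 − (23+1)| = |1| = 1 ≤ 2√23 ≈ 9.5917 ✓.


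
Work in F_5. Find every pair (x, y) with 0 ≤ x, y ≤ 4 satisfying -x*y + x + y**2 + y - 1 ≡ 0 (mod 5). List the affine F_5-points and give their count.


Affine F_5-points: {(0, 2), (1, 0), (3, 3), (3, 4)}; count = 4.

For each of the 25 pairs (x, y) ∈ F_5², evaluate f(x, y) mod 5. Record the zeros.
  x = 0: [0↦4, 1↦1, 2↦0, 3↦1, 4↦4]  zeros at y ∈ {2}
  x = 1: [0↦0, 1↦1, 2↦4, 3↦4, 4↦1]  zeros at y ∈ {0}
  x = 2: [0↦1, 1↦1, 2↦3, 3↦2, 4↦3]  zeros at y ∈ ∅
  x = 3: [0↦2, 1↦1, 2↦2, 3↦0, 4↦0]  zeros at y ∈ {3, 4}
  x = 4: [0↦3, 1↦1, 2↦1, 3↦3, 4↦2]  zeros at y ∈ ∅
Collecting zeros: affine points = {(0, 2), (1, 0), (3, 3), (3, 4)}.
Total count |C(F_5)_aff| = 4.


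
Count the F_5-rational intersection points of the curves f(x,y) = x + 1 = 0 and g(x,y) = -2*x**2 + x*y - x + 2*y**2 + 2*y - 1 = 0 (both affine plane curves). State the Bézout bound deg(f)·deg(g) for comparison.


Common zeros: ∅; count = 0; Bézout bound = 2.

deg(f) = 1, deg(g) = 2, so Bézout bound = 2.
Scan x ∈ F_5. For each x, list the y ∈ F_5 with f(x, y) ≡ 0 and those with g(x, y) ≡ 0 (mod 5); the common zeros in that column are the intersection.
  x = 0: f ≡ 0 at y ∈ ∅; g ≡ 0 at y ∈ ∅; common: ∅.
  x = 1: f ≡ 0 at y ∈ ∅; g ≡ 0 at y ∈ {2, 4}; common: ∅.
  x = 2: f ≡ 0 at y ∈ ∅; g ≡ 0 at y ∈ {1, 2}; common: ∅.
  x = 3: f ≡ 0 at y ∈ ∅; g ≡ 0 at y ∈ {1, 4}; common: ∅.
  x = 4: f ≡ 0 at y ∈ {0, 1, 2, 3, 4}; g ≡ 0 at y ∈ ∅; common: ∅.
Collecting: common zeros = ∅, so the count is 0.
Comparison with the Bézout bound: 0 ≤ 2 = deg(f)·deg(g), as expected for curves with no common component (the affine F_5-count falls short of the bound because intersections may lie at infinity, over extension fields, or carry multiplicity).


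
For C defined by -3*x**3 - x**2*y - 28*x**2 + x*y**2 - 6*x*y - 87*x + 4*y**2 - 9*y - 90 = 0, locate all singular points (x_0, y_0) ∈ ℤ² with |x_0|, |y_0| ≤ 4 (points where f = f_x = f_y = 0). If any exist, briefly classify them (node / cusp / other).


Singular points: {(-3, 0)}; classification: node.

Compute partial derivatives:
  f_x = -9*x**2 - 2*x*y - 56*x + y**2 - 6*y - 87.
  f_y = -x**2 + 2*x*y - 6*x + 8*y - 9.
Scan x_0 ∈ {−4, ..., 4}. For each x_0, f_y(x_0, y) is a polynomial in y; find its integer roots y ∈ {−4, ..., 4}, then test f_x and f at those candidates.
  x = -4: f_y(-4, y) = -1; no integer root y with |y| ≤ 4.
  x = -3: f_y(-3, y) = 2*y; vanishes at y ∈ {0}. (-3, 0): f_x = 0, f = 0 — SINGULAR.
  x = -2: f_y(-2, y) = 4*y - 1; no integer root y with |y| ≤ 4.
  x = -1: f_y(-1, y) = 6*y - 4; no integer root y with |y| ≤ 4.
  x = 0: f_y(0, y) = 8*y - 9; no integer root y with |y| ≤ 4.
  x = 1: f_y(1, y) = 10*y - 16; no integer root y with |y| ≤ 4.
  x = 2: f_y(2, y) = 12*y - 25; no integer root y with |y| ≤ 4.
  x = 3: f_y(3, y) = 14*y - 36; no integer root y with |y| ≤ 4.
  x = 4: f_y(4, y) = 16*y - 49; no integer root y with |y| ≤ 4.
Only singular point on the grid: (-3, 0).
Classify: substitute x = -3 + u, y = 0 + v and expand: f = -3*u**3 - u**2*v - u**2 + u*v**2 + v**2.
No constant or linear terms (consistent with a singular point). Quadratic part: -u**2 + v**2. Cubic part: -3*u**3 - u**2*v + u*v**2.
The quadratic part v**2 - u**2 = (v − u)(v + u) splits into two distinct linear factors, so there are two distinct tangent lines y − 0 = ±(x − -3) — this is a node (ordinary double point).
Classification: node.


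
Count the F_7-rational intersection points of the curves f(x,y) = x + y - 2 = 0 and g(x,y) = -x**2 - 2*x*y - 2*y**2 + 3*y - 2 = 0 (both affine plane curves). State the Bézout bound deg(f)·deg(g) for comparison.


Common zeros: ∅; count = 0; Bézout bound = 2.

deg(f) = 1, deg(g) = 2, so Bézout bound = 2.
Scan x ∈ F_7. For each x, list the y ∈ F_7 with f(x, y) ≡ 0 and those with g(x, y) ≡ 0 (mod 7); the common zeros in that column are the intersection.
  x = 0: f ≡ 0 at y ∈ {2}; g ≡ 0 at y ∈ {6}; common: ∅.
  x = 1: f ≡ 0 at y ∈ {1}; g ≡ 0 at y ∈ ∅; common: ∅.
  x = 2: f ≡ 0 at y ∈ {0}; g ≡ 0 at y ∈ {4, 6}; common: ∅.
  x = 3: f ≡ 0 at y ∈ {6}; g ≡ 0 at y ∈ ∅; common: ∅.
  x = 4: f ≡ 0 at y ∈ {5}; g ≡ 0 at y ∈ {4}; common: ∅.
  x = 5: f ≡ 0 at y ∈ {4}; g ≡ 0 at y ∈ {2, 5}; common: ∅.
  x = 6: f ≡ 0 at y ∈ {3}; g ≡ 0 at y ∈ {1, 5}; common: ∅.
Collecting: common zeros = ∅, so the count is 0.
Comparison with the Bézout bound: 0 ≤ 2 = deg(f)·deg(g), as expected for curves with no common component (the affine F_7-count falls short of the bound because intersections may lie at infinity, over extension fields, or carry multiplicity).


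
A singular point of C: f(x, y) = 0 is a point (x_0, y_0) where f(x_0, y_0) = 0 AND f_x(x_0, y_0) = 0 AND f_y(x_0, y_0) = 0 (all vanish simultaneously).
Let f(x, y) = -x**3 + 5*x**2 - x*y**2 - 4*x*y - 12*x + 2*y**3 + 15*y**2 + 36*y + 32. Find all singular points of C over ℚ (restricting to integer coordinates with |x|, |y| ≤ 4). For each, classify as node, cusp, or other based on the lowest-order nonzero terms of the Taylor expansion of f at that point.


Singular points: {(2, -2)}; classification: node.

Compute partial derivatives:
  f_x = -3*x**2 + 10*x - y**2 - 4*y - 12.
  f_y = -2*x*y - 4*x + 6*y**2 + 30*y + 36.
Scan x_0 ∈ {−4, ..., 4}. For each x_0, f_y(x_0, y) is a polynomial in y; find its integer roots y ∈ {−4, ..., 4}, then test f_x and f at those candidates.
  x = -4: f_y(-4, y) = 6*y**2 + 38*y + 52; vanishes at y ∈ {-2}. (-4, -2): f_x = -96 ≠ 0.
  x = -3: f_y(-3, y) = 6*y**2 + 36*y + 48; vanishes at y ∈ {-4, -2}. (-3, -4): f_x = -69 ≠ 0; (-3, -2): f_x = -65 ≠ 0.
  x = -2: f_y(-2, y) = 6*y**2 + 34*y + 44; vanishes at y ∈ {-2}. (-2, -2): f_x = -40 ≠ 0.
  x = -1: f_y(-1, y) = 6*y**2 + 32*y + 40; vanishes at y ∈ {-2}. (-1, -2): f_x = -21 ≠ 0.
  x = 0: f_y(0, y) = 6*y**2 + 30*y + 36; vanishes at y ∈ {-3, -2}. (0, -3): f_x = -9 ≠ 0; (0, -2): f_x = -8 ≠ 0.
  x = 1: f_y(1, y) = 6*y**2 + 28*y + 32; vanishes at y ∈ {-2}. (1, -2): f_x = -1 ≠ 0.
  x = 2: f_y(2, y) = 6*y**2 + 26*y + 28; vanishes at y ∈ {-2}. (2, -2): f_x = 0, f = 0 — SINGULAR.
  x = 3: f_y(3, y) = 6*y**2 + 24*y + 24; vanishes at y ∈ {-2}. (3, -2): f_x = -5 ≠ 0.
  x = 4: f_y(4, y) = 6*y**2 + 22*y + 20; vanishes at y ∈ {-2}. (4, -2): f_x = -16 ≠ 0.
Only singular point on the grid: (2, -2).
Classify: substitute x = 2 + u, y = -2 + v and expand: f = -u**3 - u**2 - u*v**2 + 2*v**3 + v**2.
No constant or linear terms (consistent with a singular point). Quadratic part: -u**2 + v**2. Cubic part: -u**3 - u*v**2 + 2*v**3.
The quadratic part v**2 - u**2 = (v − u)(v + u) splits into two distinct linear factors, so there are two distinct tangent lines y − -2 = ±(x − 2) — this is a node (ordinary double point).
Classification: node.


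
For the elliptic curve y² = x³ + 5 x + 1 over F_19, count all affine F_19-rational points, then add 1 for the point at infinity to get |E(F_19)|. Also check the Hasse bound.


Affine points = {(0, 1), (0, 18), (1, 8), (1, 11), (2, 0), (3, 9), (3, 10), (4, 3), (4, 16), (6, 0), (10, 5), (10, 14), (11, 0), (16, 4), (16, 15)}; affine count = 15; |E(F_19)| = 16.

Discriminant check: Δ ∝ 4a³ + 27b² = 4·5³ + 27·1² = 4·125 + 27·1 ≡ 14 (mod 19). Nonzero ⇒ E is nonsingular.
For each x ∈ F_19, compute rhs = x³ + 5·x + 1 mod 19, then count y ∈ F_19 with y² ≡ rhs.
  x = 0: rhs = 1, matching y values: 1, 18 (2 points).
  x = 1: rhs = 7, matching y values: 8, 11 (2 points).
  x = 2: rhs = 0, matching y values: 0 (1 points).
  x = 3: rhs = 5, matching y values: 9, 10 (2 points).
  x = 4: rhs = 9, matching y values: 3, 16 (2 points).
  x = 5: rhs = 18, matching y values: none (0 points).
  x = 6: rhs = 0, matching y values: 0 (1 points).
  x = 7: rhs = 18, matching y values: none (0 points).
  x = 8: rhs = 2, matching y values: none (0 points).
  x = 9: rhs = 15, matching y values: none (0 points).
  x = 10: rhs = 6, matching y values: 5, 14 (2 points).
  x = 11: rhs = 0, matching y values: 0 (1 points).
  x = 12: rhs = 3, matching y values: none (0 points).
  x = 13: rhs = 2, matching y values: none (0 points).
  x = 14: rhs = 3, matching y values: none (0 points).
  x = 15: rhs = 12, matching y values: none (0 points).
  x = 16: rhs = 16, matching y values: 4, 15 (2 points).
  x = 17: rhs = 2, matching y values: none (0 points).
  x = 18: rhs = 14, matching y values: none (0 points).
Total affine count: 15.
Full point count |E(F_19)| = 15 + 1 = 16.
Hasse bound: |16 − (19+1)| = |-4| = 4 ≤ 2√19 ≈ 8.7178 ✓.


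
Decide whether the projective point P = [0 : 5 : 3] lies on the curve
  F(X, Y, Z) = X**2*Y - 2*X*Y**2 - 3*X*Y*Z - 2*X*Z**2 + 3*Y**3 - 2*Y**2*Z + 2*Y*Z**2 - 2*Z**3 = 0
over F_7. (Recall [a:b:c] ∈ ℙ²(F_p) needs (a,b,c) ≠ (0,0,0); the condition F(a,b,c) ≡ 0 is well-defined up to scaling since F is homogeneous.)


F(0,5,3) ≡ 2 (mod 7); P is NOT on the curve.

Evaluate F(0, 5, 3) term-by-term (mod 7).
  X**2*Y ↦ 1·0·5·1 = 0
  -2*X*Y**2 ↦ -2·0·25·1 = 0
  -3*X*Y*Z ↦ -3·0·5·3 = 0
  -2*X*Z**2 ↦ -2·0·1·9 = 0
  3*Y**3 ↦ 3·1·125·1 = 375
  -2*Y**2*Z ↦ -2·1·25·3 = -150
  2*Y*Z**2 ↦ 2·1·5·9 = 90
  -2*Z**3 ↦ -2·1·1·27 = -54
Sum: F(0, 5, 3) = (0) + (0) + (0) + (0) + (375) + (-150) + (90) + (-54) = 261.
Reducing mod 7: 261 ≡ 2 (mod 7).
Since F(a, b, c) ≡ 2 ≠ 0 (mod 7), P does NOT lie on the curve.


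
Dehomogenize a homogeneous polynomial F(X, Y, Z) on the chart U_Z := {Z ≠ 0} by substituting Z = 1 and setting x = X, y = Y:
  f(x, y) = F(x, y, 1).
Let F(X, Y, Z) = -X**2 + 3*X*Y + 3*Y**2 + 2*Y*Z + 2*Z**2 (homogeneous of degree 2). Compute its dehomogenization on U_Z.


f(x, y) = -x**2 + 3*x*y + 3*y**2 + 2*y + 2

On U_Z we set Z = 1. Each monomial c·X^i·Y^j·Z^k in F becomes c·x^i·y^j·1^k = c·x^i·y^j.
Substituting Z = 1: F(X, Y, 1) = -x**2 + 3*x*y + 3*y**2 + 2*y + 2.
Note: deg(f) ≤ deg(F) = 2; strict inequality happens when F is divisible by Z (lost terms).


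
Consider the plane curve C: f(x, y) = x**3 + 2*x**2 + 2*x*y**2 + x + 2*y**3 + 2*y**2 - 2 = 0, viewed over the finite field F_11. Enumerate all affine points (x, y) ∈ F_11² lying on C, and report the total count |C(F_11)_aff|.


Affine F_11-points: {(0, 2), (1, 5), (4, 1), (4, 2), (4, 3), (5, 2), (5, 7), (6, 1), (10, 1)}; count = 9.

For each of the 121 pairs (x, y) ∈ F_11², evaluate f(x, y) mod 11. Record the zeros.
  x = 0: [0↦9, 1↦2, 2↦0, 3↦4, 4↦4, 5↦1, 6↦7, 7↦1, 8↦6, 9↦1, 10↦9]  zeros at y ∈ {2}
  x = 1: [0↦2, 1↦8, 2↦1, 3↦4, 4↦7, 5↦0, 6↦6, 7↦4, 8↦6, 9↦2, 10↦4]  zeros at y ∈ {5}
  x = 2: [0↦5, 1↦2, 2↦1, 3↦3, 4↦9, 5↦9, 6↦4, 7↦6, 8↦5, 9↦2, 10↦9]  zeros at y ∈ ∅
  x = 3: [0↦2, 1↦1, 2↦6, 3↦7, 4↦5, 5↦1, 6↦7, 7↦2, 8↦9, 9↦7, 10↦8]  zeros at y ∈ ∅
  x = 4: [0↦10, 1↦0, 2↦0, 3↦0, 4↦1, 5↦4, 6↦10, 7↦9, 8↦2, 9↦1, 10↦7]  zeros at y ∈ {1, 2, 3}
  x = 5: [0↦2, 1↦5, 2↦0, 3↦10, 4↦3, 5↦2, 6↦8, 7↦0, 8↦1, 9↦1, 10↦1]  zeros at y ∈ {2, 7}
  x = 6: [0↦6, 1↦0, 2↦1, 3↦10, 4↦6, 5↦1, 6↦7, 7↦3, 8↦1, 9↦2, 10↦7]  zeros at y ∈ {1}
  x = 7: [0↦6, 1↦2, 2↦9, 3↦6, 4↦5, 5↦7, 6↦2, 7↦2, 8↦8, 9↦10, 10↦9]  zeros at y ∈ ∅
  x = 8: [0↦8, 1↦6, 2↦8, 3↦4, 4↦6, 5↦4, 6↦10, 7↦3, 8↦6, 9↦9, 10↦2]  zeros at y ∈ ∅
  x = 9: [0↦7, 1↦7, 2↦4, 3↦10, 4↦4, 5↦9, 6↦4, 7↦1, 8↦1, 9↦5, 10↦3]  zeros at y ∈ ∅
  x = 10: [0↦9, 1↦0, 2↦3, 3↦8, 4↦5, 5↦6, 6↦1, 7↦2, 8↦10, 9↦4, 10↦7]  zeros at y ∈ {1}
Collecting zeros: affine points = {(0, 2), (1, 5), (4, 1), (4, 2), (4, 3), (5, 2), (5, 7), (6, 1), (10, 1)}.
Total count |C(F_11)_aff| = 9.


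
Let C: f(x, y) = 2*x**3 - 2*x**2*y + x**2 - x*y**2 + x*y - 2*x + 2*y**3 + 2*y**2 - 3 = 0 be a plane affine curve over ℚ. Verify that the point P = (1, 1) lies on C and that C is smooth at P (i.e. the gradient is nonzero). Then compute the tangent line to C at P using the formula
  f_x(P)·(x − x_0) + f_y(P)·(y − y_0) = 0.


Tangent line at P: 2*x + 7*y - 9 = 0.

Step 1: f(1, 1) = 0, so P lies on C.
Step 2: partial derivatives
  f_x(x, y) = 6*x**2 - 4*x*y + 2*x - y**2 + y - 2, f_y(x, y) = -2*x**2 - 2*x*y + x + 6*y**2 + 4*y.
  f_x(P) = 2, f_y(P) = 7 (gradient nonzero, so P is smooth).
Step 3: tangent line at P: 2·(x − 1) + 7·(y − 1) = 0.
Expanding: 2*x + 7*y - 9 = 0.


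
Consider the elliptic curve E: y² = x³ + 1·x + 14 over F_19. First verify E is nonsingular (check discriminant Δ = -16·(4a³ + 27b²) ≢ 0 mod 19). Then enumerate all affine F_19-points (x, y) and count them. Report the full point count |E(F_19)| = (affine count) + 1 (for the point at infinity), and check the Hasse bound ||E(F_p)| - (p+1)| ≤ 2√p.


Affine points = {(1, 4), (1, 15), (2, 9), (2, 10), (3, 5), (3, 14), (4, 5), (4, 14), (5, 7), (5, 12), (9, 7), (9, 12), (10, 6), (10, 13), (11, 8), (11, 11), (12, 5), (12, 14), (13, 1), (13, 18), (14, 6), (14, 13), (17, 2), (17, 17)}; affine count = 24; |E(F_19)| = 25.

Discriminant check: Δ ∝ 4a³ + 27b² = 4·1³ + 27·14² = 4·1 + 27·196 ≡ 14 (mod 19). Nonzero ⇒ E is nonsingular.
For each x ∈ F_19, compute rhs = x³ + 1·x + 14 mod 19, then count y ∈ F_19 with y² ≡ rhs.
  x = 0: rhs = 14, matching y values: none (0 points).
  x = 1: rhs = 16, matching y values: 4, 15 (2 points).
  x = 2: rhs = 5, matching y values: 9, 10 (2 points).
  x = 3: rhs = 6, matching y values: 5, 14 (2 points).
  x = 4: rhs = 6, matching y values: 5, 14 (2 points).
  x = 5: rhs = 11, matching y values: 7, 12 (2 points).
  x = 6: rhs = 8, matching y values: none (0 points).
  x = 7: rhs = 3, matching y values: none (0 points).
  x = 8: rhs = 2, matching y values: none (0 points).
  x = 9: rhs = 11, matching y values: 7, 12 (2 points).
  x = 10: rhs = 17, matching y values: 6, 13 (2 points).
  x = 11: rhs = 7, matching y values: 8, 11 (2 points).
  x = 12: rhs = 6, matching y values: 5, 14 (2 points).
  x = 13: rhs = 1, matching y values: 1, 18 (2 points).
  x = 14: rhs = 17, matching y values: 6, 13 (2 points).
  x = 15: rhs = 3, matching y values: none (0 points).
  x = 16: rhs = 3, matching y values: none (0 points).
  x = 17: rhs = 4, matching y values: 2, 17 (2 points).
  x = 18: rhs = 12, matching y values: none (0 points).
Total affine count: 24.
Full point count |E(F_19)| = 24 + 1 = 25.
Hasse bound: |25 − (19+1)| = |5| = 5 ≤ 2√19 ≈ 8.7178 ✓.
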